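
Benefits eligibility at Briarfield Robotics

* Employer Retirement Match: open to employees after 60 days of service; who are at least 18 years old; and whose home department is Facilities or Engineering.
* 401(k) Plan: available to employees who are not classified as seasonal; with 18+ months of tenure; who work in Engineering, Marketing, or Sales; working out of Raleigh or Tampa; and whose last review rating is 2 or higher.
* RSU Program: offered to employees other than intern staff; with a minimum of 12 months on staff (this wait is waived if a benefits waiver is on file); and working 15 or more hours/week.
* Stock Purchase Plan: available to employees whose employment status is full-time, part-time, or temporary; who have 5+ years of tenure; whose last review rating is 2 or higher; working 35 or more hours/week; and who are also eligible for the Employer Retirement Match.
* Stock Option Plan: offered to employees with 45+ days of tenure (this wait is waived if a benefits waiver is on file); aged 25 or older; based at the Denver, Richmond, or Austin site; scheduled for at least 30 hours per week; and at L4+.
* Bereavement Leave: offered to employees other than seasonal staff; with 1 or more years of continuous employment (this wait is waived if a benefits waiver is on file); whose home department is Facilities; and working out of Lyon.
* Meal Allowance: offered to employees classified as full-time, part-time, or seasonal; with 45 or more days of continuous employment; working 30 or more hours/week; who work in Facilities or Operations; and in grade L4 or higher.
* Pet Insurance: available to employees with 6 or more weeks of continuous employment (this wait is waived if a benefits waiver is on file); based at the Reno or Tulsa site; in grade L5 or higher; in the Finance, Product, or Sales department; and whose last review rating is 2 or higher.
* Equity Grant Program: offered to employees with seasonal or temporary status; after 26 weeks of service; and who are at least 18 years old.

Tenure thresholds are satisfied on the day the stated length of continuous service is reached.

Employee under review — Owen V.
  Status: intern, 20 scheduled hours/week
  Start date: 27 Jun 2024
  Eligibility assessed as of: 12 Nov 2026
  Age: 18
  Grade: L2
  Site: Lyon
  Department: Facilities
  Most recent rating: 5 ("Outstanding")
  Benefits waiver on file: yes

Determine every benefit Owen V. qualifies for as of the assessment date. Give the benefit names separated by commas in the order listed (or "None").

Service from 27 Jun 2024 to 12 Nov 2026: 868 days.
Employer Retirement Match — service 868 days ≥ 60 days ✓; age 18 ≥ 18 ✓; dept Facilities ✓ → eligible.
401(k) Plan — status intern ✓ (not excluded); service 868 days ≥ 18 months (≈540 days) ✓; dept Facilities ✗ → not eligible.
RSU Program — status intern ✗ (excluded) → not eligible.
Stock Purchase Plan — status intern ✗ (requires full-time, part-time, or temporary) → not eligible.
Stock Option Plan — benefits waiver on file ✓; age 18 < 25 ✗ → not eligible.
Bereavement Leave — status intern ✓ (not excluded); benefits waiver on file ✓; dept Facilities ✓; site Lyon ✓ → eligible.
Meal Allowance — status intern ✗ (requires full-time, part-time, or seasonal) → not eligible.
Pet Insurance — benefits waiver on file ✓; site Lyon ✗ (not Reno or Tulsa) → not eligible.
Equity Grant Program — status intern ✗ (requires seasonal or temporary) → not eligible.

Employer Retirement Match, Bereavement Leave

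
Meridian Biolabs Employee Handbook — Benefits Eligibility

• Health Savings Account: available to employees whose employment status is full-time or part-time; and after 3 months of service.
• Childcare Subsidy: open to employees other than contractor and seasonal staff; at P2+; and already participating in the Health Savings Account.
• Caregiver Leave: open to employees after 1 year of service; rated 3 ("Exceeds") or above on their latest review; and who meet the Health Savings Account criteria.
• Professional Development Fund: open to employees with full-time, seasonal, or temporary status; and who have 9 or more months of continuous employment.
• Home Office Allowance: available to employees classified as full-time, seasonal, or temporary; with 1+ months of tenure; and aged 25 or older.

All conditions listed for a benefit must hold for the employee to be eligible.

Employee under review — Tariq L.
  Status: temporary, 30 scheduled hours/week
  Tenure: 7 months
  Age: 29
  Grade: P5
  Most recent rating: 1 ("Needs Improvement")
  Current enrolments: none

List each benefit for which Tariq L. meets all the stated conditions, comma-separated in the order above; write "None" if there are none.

Home Office Allowance

Health Savings Account — status temporary ✗ (requires full-time or part-time) → not eligible.
Childcare Subsidy — status temporary ✓ (not excluded); grade P5 ≥ P2 ✓; not enrolled in Health Savings Account ✗ → not eligible.
Caregiver Leave — service 7 months < 1 year (≈365 days) ✗ → not eligible.
Professional Development Fund — status temporary ✓; service 7 months < 9 months ✗ → not eligible.
Home Office Allowance — status temporary ✓; service 7 months ≥ 1 month ✓; age 29 ≥ 25 ✓ → eligible.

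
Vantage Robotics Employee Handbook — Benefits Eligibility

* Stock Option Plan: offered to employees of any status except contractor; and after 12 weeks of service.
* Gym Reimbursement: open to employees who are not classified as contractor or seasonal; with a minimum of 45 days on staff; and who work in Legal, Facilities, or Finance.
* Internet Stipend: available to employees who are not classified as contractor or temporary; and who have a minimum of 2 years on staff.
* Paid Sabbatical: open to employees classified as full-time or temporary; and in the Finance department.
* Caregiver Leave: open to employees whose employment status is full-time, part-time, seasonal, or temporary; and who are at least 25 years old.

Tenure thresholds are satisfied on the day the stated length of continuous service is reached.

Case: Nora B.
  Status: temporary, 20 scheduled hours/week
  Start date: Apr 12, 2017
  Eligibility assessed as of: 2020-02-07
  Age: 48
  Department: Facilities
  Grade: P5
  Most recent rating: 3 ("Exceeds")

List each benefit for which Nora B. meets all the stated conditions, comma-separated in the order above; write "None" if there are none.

Service from Apr 12, 2017 to 2020-02-07: 1031 days.
Stock Option Plan — status temporary ✓ (not excluded); service 1031 days ≥ 12 weeks (≈84 days) ✓ → eligible.
Gym Reimbursement — status temporary ✓ (not excluded); service 1031 days ≥ 45 days ✓; dept Facilities ✓ → eligible.
Internet Stipend — status temporary ✗ (excluded) → not eligible.
Paid Sabbatical — status temporary ✓; dept Facilities ✗ → not eligible.
Caregiver Leave — status temporary ✓; age 48 ≥ 25 ✓ → eligible.

Stock Option Plan, Gym Reimbursement, Caregiver Leave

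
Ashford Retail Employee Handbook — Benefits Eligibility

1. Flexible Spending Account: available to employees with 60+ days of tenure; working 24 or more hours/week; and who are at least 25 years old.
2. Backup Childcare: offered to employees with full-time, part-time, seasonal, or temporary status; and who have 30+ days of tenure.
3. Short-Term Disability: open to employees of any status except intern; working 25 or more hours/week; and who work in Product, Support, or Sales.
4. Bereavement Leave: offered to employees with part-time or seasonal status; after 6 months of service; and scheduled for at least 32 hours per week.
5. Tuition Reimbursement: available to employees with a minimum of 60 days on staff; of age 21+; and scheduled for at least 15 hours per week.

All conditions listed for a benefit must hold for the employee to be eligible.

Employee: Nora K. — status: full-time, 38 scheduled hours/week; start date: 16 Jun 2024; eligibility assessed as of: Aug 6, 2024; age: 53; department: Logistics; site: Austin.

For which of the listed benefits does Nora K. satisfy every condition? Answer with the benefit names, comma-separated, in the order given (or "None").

Service from 16 Jun 2024 to Aug 6, 2024: 51 days.
Flexible Spending Account — service 51 days < 60 days ✗ → not eligible.
Backup Childcare — status full-time ✓; service 51 days ≥ 30 days ✓ → eligible.
Short-Term Disability — status full-time ✓ (not excluded); 38 hrs/wk ≥ 25 ✓; dept Logistics ✗ → not eligible.
Bereavement Leave — status full-time ✗ (requires part-time or seasonal) → not eligible.
Tuition Reimbursement — service 51 days < 60 days ✗ → not eligible.

Backup Childcare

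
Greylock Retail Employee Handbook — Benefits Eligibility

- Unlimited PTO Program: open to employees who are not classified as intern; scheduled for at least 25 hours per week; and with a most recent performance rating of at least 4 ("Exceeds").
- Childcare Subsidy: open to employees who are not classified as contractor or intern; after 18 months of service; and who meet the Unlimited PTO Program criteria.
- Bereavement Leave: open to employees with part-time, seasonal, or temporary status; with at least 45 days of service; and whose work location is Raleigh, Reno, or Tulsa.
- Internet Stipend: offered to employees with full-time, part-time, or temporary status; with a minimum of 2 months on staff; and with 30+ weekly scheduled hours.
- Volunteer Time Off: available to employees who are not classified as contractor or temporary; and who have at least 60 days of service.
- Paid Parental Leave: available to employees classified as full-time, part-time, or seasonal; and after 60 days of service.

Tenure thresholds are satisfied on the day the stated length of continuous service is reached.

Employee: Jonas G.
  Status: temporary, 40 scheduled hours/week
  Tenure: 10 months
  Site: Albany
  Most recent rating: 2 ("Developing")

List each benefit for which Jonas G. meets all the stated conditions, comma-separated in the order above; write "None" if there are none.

Internet Stipend

Unlimited PTO Program — status temporary ✓ (not excluded); 40 hrs/wk ≥ 25 ✓; rating 2 < 4 ✗ → not eligible.
Childcare Subsidy — status temporary ✓ (not excluded); service 10 months < 18 months ✗ → not eligible.
Bereavement Leave — status temporary ✓; service 10 months ≥ 45 days ✓; site Albany ✗ (not Raleigh, Reno, or Tulsa) → not eligible.
Internet Stipend — status temporary ✓; service 10 months ≥ 2 months ✓; 40 hrs/wk ≥ 30 ✓ → eligible.
Volunteer Time Off — status temporary ✗ (excluded) → not eligible.
Paid Parental Leave — status temporary ✗ (requires full-time, part-time, or seasonal) → not eligible.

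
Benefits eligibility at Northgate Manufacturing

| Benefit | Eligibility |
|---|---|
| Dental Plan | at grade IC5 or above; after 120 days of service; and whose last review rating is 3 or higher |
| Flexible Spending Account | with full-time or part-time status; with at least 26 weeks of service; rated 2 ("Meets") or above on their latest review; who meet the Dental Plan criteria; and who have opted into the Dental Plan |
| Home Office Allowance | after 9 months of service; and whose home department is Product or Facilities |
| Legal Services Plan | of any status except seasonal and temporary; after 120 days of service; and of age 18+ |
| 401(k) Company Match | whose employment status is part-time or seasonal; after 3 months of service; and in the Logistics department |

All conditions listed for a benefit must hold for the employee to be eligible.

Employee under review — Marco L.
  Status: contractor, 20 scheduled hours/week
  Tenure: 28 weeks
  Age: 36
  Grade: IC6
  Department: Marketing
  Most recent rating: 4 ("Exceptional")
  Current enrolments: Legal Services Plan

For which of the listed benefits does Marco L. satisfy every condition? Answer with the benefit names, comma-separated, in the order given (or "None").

Dental Plan, Legal Services Plan

Dental Plan — grade IC6 ≥ IC5 ✓; service 28 weeks ≥ 120 days ✓; rating 4 ≥ 3 ✓ → eligible.
Flexible Spending Account — status contractor ✗ (requires full-time or part-time) → not eligible.
Home Office Allowance — service 28 weeks < 9 months (≈270 days) ✗ → not eligible.
Legal Services Plan — status contractor ✓ (not excluded); service 28 weeks ≥ 120 days ✓; age 36 ≥ 18 ✓ → eligible.
401(k) Company Match — status contractor ✗ (requires part-time or seasonal) → not eligible.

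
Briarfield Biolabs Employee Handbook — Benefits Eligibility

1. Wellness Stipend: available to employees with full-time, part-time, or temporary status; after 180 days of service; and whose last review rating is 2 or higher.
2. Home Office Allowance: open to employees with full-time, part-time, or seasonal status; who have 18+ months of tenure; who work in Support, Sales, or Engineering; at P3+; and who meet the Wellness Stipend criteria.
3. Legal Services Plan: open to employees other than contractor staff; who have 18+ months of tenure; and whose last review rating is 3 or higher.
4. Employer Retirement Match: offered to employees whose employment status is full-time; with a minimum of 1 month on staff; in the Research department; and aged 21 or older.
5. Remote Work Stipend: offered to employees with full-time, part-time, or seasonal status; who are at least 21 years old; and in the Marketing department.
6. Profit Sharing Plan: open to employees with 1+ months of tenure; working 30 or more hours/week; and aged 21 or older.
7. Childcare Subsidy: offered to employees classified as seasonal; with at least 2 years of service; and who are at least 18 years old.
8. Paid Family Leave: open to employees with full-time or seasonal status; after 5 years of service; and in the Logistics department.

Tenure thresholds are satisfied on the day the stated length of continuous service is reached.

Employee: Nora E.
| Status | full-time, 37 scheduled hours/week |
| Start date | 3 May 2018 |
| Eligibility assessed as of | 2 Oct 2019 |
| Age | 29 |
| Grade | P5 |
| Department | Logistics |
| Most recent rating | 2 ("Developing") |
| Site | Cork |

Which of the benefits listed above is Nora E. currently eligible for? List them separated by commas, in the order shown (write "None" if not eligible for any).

Service from 3 May 2018 to 2 Oct 2019: 517 days.
Wellness Stipend — status full-time ✓; service 517 days ≥ 180 days ✓; rating 2 ≥ 2 ✓ → eligible.
Home Office Allowance — status full-time ✓; service 517 days < 18 months (≈540 days) ✗ → not eligible.
Legal Services Plan — status full-time ✓ (not excluded); service 517 days < 18 months (≈540 days) ✗ → not eligible.
Employer Retirement Match — status full-time ✓; service 517 days ≥ 1 month (≈30 days) ✓; dept Logistics ✗ → not eligible.
Remote Work Stipend — status full-time ✓; age 29 ≥ 21 ✓; dept Logistics ✗ → not eligible.
Profit Sharing Plan — service 517 days ≥ 1 month (≈30 days) ✓; 37 hrs/wk ≥ 30 ✓; age 29 ≥ 21 ✓ → eligible.
Childcare Subsidy — status full-time ✗ (requires seasonal) → not eligible.
Paid Family Leave — status full-time ✓; service 517 days < 5 years (≈1825 days) ✗ → not eligible.

Wellness Stipend, Profit Sharing Plan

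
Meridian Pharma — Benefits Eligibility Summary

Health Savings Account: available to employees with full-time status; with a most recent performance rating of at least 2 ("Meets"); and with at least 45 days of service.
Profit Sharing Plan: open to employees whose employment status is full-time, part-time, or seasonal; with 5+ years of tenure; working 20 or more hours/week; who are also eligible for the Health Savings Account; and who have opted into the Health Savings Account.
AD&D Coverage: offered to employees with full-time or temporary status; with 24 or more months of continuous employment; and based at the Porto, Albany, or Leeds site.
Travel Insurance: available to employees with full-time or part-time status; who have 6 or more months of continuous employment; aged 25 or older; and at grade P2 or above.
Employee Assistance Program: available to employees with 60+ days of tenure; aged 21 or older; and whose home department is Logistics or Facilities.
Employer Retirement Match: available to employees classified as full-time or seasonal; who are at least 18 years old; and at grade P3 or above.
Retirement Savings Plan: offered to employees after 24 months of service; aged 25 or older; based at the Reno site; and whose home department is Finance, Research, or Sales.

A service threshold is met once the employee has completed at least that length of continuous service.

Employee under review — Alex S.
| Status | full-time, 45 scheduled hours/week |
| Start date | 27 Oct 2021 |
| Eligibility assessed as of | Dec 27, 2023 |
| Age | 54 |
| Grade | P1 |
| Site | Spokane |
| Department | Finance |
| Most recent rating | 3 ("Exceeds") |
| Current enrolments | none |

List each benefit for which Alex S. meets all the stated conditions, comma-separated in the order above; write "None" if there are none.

Health Savings Account

Service from 27 Oct 2021 to Dec 27, 2023: 791 days.
Health Savings Account — status full-time ✓; rating 3 ≥ 2 ✓; service 791 days ≥ 45 days ✓ → eligible.
Profit Sharing Plan — status full-time ✓; service 791 days < 5 years (≈1825 days) ✗ → not eligible.
AD&D Coverage — status full-time ✓; service 791 days ≥ 24 months (≈720 days) ✓; site Spokane ✗ (not Porto, Albany, or Leeds) → not eligible.
Travel Insurance — status full-time ✓; service 791 days ≥ 6 months (≈180 days) ✓; age 54 ≥ 25 ✓; grade P1 < P2 ✗ → not eligible.
Employee Assistance Program — service 791 days ≥ 60 days ✓; age 54 ≥ 21 ✓; dept Finance ✗ → not eligible.
Employer Retirement Match — status full-time ✓; age 54 ≥ 18 ✓; grade P1 < P3 ✗ → not eligible.
Retirement Savings Plan — service 791 days ≥ 24 months (≈720 days) ✓; age 54 ≥ 25 ✓; site Spokane ✗ (not Reno) → not eligible.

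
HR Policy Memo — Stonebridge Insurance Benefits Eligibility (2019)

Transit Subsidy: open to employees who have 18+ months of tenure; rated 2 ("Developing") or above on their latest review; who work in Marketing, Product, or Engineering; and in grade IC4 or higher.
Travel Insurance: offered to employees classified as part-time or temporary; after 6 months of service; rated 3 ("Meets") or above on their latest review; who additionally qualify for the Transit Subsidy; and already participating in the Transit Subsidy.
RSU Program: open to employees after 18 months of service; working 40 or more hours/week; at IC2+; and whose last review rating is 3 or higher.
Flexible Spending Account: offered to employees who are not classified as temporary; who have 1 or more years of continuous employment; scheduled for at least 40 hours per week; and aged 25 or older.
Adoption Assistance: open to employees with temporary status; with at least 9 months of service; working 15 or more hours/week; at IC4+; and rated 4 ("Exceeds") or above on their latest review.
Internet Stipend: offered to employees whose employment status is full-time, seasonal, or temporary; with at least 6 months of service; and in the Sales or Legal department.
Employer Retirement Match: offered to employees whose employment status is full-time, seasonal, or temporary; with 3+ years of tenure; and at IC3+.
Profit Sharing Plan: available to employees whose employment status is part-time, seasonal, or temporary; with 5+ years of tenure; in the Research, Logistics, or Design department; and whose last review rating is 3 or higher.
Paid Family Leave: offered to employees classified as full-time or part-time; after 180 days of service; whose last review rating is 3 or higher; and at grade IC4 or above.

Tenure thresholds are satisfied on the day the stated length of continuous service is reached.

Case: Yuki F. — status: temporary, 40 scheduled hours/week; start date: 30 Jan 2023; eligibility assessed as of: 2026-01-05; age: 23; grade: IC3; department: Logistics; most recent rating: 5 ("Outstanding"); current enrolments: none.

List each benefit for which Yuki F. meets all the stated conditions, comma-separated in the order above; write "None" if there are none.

Service from 30 Jan 2023 to 2026-01-05: 1071 days.
Transit Subsidy — service 1071 days ≥ 18 months (≈540 days) ✓; rating 5 ≥ 2 ✓; dept Logistics ✗ → not eligible.
Travel Insurance — status temporary ✓; service 1071 days ≥ 6 months (≈180 days) ✓; rating 5 ≥ 3 ✓; not eligible for Transit Subsidy ✗ → not eligible.
RSU Program — service 1071 days ≥ 18 months (≈540 days) ✓; 40 hrs/wk ≥ 40 ✓; grade IC3 ≥ IC2 ✓; rating 5 ≥ 3 ✓ → eligible.
Flexible Spending Account — status temporary ✗ (excluded) → not eligible.
Adoption Assistance — status temporary ✓; service 1071 days ≥ 9 months (≈270 days) ✓; 40 hrs/wk ≥ 15 ✓; grade IC3 < IC4 ✗ → not eligible.
Internet Stipend — status temporary ✓; service 1071 days ≥ 6 months (≈180 days) ✓; dept Logistics ✗ → not eligible.
Employer Retirement Match — status temporary ✓; service 1071 days < 3 years (≈1095 days) ✗ → not eligible.
Profit Sharing Plan — status temporary ✓; service 1071 days < 5 years (≈1825 days) ✗ → not eligible.
Paid Family Leave — status temporary ✗ (requires full-time or part-time) → not eligible.

RSU Program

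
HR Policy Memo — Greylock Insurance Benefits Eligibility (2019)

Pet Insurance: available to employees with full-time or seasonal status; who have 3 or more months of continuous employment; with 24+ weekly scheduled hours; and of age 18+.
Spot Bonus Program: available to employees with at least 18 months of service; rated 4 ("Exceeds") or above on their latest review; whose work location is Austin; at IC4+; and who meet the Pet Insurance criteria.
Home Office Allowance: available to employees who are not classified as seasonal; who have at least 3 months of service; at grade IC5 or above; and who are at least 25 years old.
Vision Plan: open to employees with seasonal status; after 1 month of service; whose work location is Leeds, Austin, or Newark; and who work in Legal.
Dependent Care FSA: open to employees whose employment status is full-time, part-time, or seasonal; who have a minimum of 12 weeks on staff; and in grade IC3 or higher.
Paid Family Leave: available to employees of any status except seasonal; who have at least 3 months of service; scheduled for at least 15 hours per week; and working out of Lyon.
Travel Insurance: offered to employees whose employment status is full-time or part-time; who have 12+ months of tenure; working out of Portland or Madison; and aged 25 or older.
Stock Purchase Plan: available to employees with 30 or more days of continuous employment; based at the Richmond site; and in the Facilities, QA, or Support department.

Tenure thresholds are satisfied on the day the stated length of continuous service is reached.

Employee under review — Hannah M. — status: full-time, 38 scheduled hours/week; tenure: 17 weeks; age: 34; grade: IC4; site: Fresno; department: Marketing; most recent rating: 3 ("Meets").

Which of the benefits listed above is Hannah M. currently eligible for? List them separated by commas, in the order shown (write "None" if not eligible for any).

Pet Insurance — status full-time ✓; service 17 weeks ≥ 3 months (≈90 days) ✓; 38 hrs/wk ≥ 24 ✓; age 34 ≥ 18 ✓ → eligible.
Spot Bonus Program — service 17 weeks < 18 months (≈540 days) ✗ → not eligible.
Home Office Allowance — status full-time ✓ (not excluded); service 17 weeks ≥ 3 months (≈90 days) ✓; grade IC4 < IC5 ✗ → not eligible.
Vision Plan — status full-time ✗ (requires seasonal) → not eligible.
Dependent Care FSA — status full-time ✓; service 17 weeks ≥ 12 weeks ✓; grade IC4 ≥ IC3 ✓ → eligible.
Paid Family Leave — status full-time ✓ (not excluded); service 17 weeks ≥ 3 months (≈90 days) ✓; 38 hrs/wk ≥ 15 ✓; site Fresno ✗ (not Lyon) → not eligible.
Travel Insurance — status full-time ✓; service 17 weeks < 12 months (≈360 days) ✗ → not eligible.
Stock Purchase Plan — service 17 weeks ≥ 30 days ✓; site Fresno ✗ (not Richmond) → not eligible.

Pet Insurance, Dependent Care FSA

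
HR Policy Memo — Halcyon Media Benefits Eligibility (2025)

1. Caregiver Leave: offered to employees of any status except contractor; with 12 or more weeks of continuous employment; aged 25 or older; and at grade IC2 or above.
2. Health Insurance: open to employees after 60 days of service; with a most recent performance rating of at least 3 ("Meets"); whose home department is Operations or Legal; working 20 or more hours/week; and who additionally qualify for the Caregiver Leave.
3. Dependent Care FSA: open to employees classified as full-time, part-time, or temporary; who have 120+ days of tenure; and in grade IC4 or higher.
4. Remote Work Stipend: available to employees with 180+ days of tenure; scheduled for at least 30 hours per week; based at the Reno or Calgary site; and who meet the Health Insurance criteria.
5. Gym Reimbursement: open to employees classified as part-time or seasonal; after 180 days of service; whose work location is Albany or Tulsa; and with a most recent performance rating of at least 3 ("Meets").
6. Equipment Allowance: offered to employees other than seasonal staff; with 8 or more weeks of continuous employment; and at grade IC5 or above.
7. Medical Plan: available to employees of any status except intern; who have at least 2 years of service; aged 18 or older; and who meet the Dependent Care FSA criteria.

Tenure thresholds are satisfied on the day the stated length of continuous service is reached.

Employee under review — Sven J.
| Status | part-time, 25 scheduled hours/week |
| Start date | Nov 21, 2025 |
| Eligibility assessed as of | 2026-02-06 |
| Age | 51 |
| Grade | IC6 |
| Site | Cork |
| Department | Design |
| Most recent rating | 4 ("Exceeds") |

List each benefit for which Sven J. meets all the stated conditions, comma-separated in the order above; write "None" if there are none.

Service from Nov 21, 2025 to 2026-02-06: 77 days.
Caregiver Leave — status part-time ✓ (not excluded); service 77 days < 12 weeks (≈84 days) ✗ → not eligible.
Health Insurance — service 77 days ≥ 60 days ✓; rating 4 ≥ 3 ✓; dept Design ✗ → not eligible.
Dependent Care FSA — status part-time ✓; service 77 days < 120 days ✗ → not eligible.
Remote Work Stipend — service 77 days < 180 days ✗ → not eligible.
Gym Reimbursement — status part-time ✓; service 77 days < 180 days ✗ → not eligible.
Equipment Allowance — status part-time ✓ (not excluded); service 77 days ≥ 8 weeks (≈56 days) ✓; grade IC6 ≥ IC5 ✓ → eligible.
Medical Plan — status part-time ✓ (not excluded); service 77 days < 2 years (≈730 days) ✗ → not eligible.

Equipment Allowance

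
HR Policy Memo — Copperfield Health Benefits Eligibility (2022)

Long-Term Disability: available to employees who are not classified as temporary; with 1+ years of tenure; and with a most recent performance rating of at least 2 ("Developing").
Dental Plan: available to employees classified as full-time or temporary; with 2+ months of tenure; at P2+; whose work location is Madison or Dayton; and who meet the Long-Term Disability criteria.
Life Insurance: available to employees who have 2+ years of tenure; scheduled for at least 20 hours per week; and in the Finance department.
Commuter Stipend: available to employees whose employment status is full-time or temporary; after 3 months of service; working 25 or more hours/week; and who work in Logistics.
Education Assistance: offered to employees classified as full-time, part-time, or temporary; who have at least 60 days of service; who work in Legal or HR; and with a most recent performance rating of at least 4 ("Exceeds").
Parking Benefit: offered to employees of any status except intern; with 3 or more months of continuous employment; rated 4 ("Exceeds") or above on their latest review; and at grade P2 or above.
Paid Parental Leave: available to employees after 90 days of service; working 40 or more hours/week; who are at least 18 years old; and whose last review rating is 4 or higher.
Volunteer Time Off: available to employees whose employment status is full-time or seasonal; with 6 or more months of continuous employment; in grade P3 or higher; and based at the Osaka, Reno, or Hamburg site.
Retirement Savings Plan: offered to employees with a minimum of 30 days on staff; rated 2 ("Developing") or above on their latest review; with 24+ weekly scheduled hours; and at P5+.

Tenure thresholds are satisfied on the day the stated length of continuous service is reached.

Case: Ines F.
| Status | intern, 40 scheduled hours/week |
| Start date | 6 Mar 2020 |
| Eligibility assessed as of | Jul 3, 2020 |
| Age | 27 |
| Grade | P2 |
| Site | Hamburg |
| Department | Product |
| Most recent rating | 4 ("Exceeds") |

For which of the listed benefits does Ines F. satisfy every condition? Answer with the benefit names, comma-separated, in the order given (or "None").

Paid Parental Leave

Service from 6 Mar 2020 to Jul 3, 2020: 119 days.
Long-Term Disability — status intern ✓ (not excluded); service 119 days < 1 year (≈365 days) ✗ → not eligible.
Dental Plan — status intern ✗ (requires full-time or temporary) → not eligible.
Life Insurance — service 119 days < 2 years (≈730 days) ✗ → not eligible.
Commuter Stipend — status intern ✗ (requires full-time or temporary) → not eligible.
Education Assistance — status intern ✗ (requires full-time, part-time, or temporary) → not eligible.
Parking Benefit — status intern ✗ (excluded) → not eligible.
Paid Parental Leave — service 119 days ≥ 90 days ✓; 40 hrs/wk ≥ 40 ✓; age 27 ≥ 18 ✓; rating 4 ≥ 4 ✓ → eligible.
Volunteer Time Off — status intern ✗ (requires full-time or seasonal) → not eligible.
Retirement Savings Plan — service 119 days ≥ 30 days ✓; rating 4 ≥ 2 ✓; 40 hrs/wk ≥ 24 ✓; grade P2 < P5 ✗ → not eligible.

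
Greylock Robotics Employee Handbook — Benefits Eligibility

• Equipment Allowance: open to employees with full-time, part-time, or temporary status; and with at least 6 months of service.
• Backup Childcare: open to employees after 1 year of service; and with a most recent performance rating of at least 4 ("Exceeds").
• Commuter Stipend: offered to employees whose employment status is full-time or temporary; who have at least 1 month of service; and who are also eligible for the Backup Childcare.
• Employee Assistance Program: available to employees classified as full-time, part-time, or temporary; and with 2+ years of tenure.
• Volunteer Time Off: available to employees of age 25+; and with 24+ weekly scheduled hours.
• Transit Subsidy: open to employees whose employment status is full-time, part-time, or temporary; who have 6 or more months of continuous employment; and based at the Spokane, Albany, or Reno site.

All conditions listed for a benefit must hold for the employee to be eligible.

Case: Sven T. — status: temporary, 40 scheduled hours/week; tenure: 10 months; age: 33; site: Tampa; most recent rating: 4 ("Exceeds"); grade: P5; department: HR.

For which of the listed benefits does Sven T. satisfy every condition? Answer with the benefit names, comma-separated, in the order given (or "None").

Equipment Allowance, Volunteer Time Off

Equipment Allowance — status temporary ✓; service 10 months ≥ 6 months ✓ → eligible.
Backup Childcare — service 10 months < 1 year (≈365 days) ✗ → not eligible.
Commuter Stipend — status temporary ✓; service 10 months ≥ 1 month ✓; not eligible for Backup Childcare ✗ → not eligible.
Employee Assistance Program — status temporary ✓; service 10 months < 2 years (≈730 days) ✗ → not eligible.
Volunteer Time Off — age 33 ≥ 25 ✓; 40 hrs/wk ≥ 24 ✓ → eligible.
Transit Subsidy — status temporary ✓; service 10 months ≥ 6 months ✓; site Tampa ✗ (not Spokane, Albany, or Reno) → not eligible.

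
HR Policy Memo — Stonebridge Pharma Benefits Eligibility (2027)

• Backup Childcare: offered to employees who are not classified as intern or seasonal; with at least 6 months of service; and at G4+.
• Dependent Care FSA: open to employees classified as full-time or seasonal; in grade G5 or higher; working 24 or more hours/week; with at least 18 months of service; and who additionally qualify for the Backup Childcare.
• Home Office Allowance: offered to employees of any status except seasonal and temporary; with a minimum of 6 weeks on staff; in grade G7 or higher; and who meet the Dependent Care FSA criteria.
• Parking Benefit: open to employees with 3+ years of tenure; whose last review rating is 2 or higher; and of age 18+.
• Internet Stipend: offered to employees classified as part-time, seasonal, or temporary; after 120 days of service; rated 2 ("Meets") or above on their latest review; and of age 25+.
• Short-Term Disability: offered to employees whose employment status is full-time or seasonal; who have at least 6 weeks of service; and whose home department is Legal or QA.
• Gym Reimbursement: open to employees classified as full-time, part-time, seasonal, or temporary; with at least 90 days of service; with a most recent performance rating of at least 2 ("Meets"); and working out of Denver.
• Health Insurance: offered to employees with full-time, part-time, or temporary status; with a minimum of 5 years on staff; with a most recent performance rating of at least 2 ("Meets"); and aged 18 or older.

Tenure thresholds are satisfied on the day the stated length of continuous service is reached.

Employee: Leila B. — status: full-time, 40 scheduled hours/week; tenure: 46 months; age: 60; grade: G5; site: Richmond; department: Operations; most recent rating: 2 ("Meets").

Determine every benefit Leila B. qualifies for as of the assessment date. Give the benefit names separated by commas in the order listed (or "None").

Backup Childcare — status full-time ✓ (not excluded); service 46 months ≥ 6 months ✓; grade G5 ≥ G4 ✓ → eligible.
Dependent Care FSA — status full-time ✓; grade G5 ≥ G5 ✓; 40 hrs/wk ≥ 24 ✓; service 46 months ≥ 18 months ✓; eligible for Backup Childcare ✓ → eligible.
Home Office Allowance — status full-time ✓ (not excluded); service 46 months ≥ 6 weeks (≈42 days) ✓; grade G5 < G7 ✗ → not eligible.
Parking Benefit — service 46 months ≥ 3 years (≈1095 days) ✓; rating 2 ≥ 2 ✓; age 60 ≥ 18 ✓ → eligible.
Internet Stipend — status full-time ✗ (requires part-time, seasonal, or temporary) → not eligible.
Short-Term Disability — status full-time ✓; service 46 months ≥ 6 weeks (≈42 days) ✓; dept Operations ✗ → not eligible.
Gym Reimbursement — status full-time ✓; service 46 months ≥ 90 days ✓; rating 2 ≥ 2 ✓; site Richmond ✗ (not Denver) → not eligible.
Health Insurance — status full-time ✓; service 46 months < 5 years (≈1825 days) ✗ → not eligible.

Backup Childcare, Dependent Care FSA, Parking Benefit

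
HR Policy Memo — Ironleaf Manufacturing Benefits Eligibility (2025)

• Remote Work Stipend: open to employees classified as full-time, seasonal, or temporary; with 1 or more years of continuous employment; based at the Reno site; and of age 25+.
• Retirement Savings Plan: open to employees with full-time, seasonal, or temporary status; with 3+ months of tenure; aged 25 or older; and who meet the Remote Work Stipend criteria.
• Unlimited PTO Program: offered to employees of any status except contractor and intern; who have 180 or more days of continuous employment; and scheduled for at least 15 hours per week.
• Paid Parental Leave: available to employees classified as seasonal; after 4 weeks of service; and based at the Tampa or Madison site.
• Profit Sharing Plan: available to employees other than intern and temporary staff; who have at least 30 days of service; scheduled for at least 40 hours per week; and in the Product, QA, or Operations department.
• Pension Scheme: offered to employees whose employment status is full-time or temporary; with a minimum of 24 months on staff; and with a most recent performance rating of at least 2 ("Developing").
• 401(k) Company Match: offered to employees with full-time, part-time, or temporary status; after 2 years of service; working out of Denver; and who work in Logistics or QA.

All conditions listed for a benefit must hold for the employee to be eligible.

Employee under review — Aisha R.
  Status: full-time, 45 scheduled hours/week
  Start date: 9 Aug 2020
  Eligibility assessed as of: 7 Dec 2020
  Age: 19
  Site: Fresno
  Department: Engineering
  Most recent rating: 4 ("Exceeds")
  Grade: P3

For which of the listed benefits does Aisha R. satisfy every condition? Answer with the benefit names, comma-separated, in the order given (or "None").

None

Service from 9 Aug 2020 to 7 Dec 2020: 120 days.
Remote Work Stipend — status full-time ✓; service 120 days < 1 year (≈365 days) ✗ → not eligible.
Retirement Savings Plan — status full-time ✓; service 120 days ≥ 3 months (≈90 days) ✓; age 19 < 25 ✗ → not eligible.
Unlimited PTO Program — status full-time ✓ (not excluded); service 120 days < 180 days ✗ → not eligible.
Paid Parental Leave — status full-time ✗ (requires seasonal) → not eligible.
Profit Sharing Plan — status full-time ✓ (not excluded); service 120 days ≥ 30 days ✓; 45 hrs/wk ≥ 40 ✓; dept Engineering ✗ → not eligible.
Pension Scheme — status full-time ✓; service 120 days < 24 months (≈720 days) ✗ → not eligible.
401(k) Company Match — status full-time ✓; service 120 days < 2 years (≈730 days) ✗ → not eligible.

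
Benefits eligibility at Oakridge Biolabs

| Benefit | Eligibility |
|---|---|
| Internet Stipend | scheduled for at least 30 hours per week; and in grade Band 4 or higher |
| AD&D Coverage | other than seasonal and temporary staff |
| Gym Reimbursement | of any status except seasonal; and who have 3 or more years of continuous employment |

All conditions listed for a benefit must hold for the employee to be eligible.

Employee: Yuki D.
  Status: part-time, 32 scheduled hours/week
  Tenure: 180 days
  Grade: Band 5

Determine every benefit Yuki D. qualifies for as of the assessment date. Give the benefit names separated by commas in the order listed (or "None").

Internet Stipend, AD&D Coverage

Internet Stipend — 32 hrs/wk ≥ 30 ✓; grade Band 5 ≥ Band 4 ✓ → eligible.
AD&D Coverage — status part-time ✓ (not excluded) → eligible.
Gym Reimbursement — status part-time ✓ (not excluded); service 180 days < 3 years (≈1095 days) ✗ → not eligible.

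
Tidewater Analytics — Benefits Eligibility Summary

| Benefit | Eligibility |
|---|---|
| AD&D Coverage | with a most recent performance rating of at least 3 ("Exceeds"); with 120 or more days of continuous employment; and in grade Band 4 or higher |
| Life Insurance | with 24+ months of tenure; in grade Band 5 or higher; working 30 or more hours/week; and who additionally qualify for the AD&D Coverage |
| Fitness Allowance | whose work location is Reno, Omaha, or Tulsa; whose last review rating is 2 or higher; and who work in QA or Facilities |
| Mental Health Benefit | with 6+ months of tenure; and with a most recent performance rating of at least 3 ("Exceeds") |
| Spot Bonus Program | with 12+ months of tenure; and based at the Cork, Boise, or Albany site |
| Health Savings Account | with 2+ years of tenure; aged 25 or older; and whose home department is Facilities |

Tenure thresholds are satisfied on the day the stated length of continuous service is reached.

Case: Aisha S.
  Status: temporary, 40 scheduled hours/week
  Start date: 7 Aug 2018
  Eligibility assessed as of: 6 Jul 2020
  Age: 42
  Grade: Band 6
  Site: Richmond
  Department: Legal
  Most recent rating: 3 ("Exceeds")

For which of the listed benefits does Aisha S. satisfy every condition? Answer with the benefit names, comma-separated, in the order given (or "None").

AD&D Coverage, Mental Health Benefit

Service from 7 Aug 2018 to 6 Jul 2020: 699 days.
AD&D Coverage — rating 3 ≥ 3 ✓; service 699 days ≥ 120 days ✓; grade Band 6 ≥ Band 4 ✓ → eligible.
Life Insurance — service 699 days < 24 months (≈720 days) ✗ → not eligible.
Fitness Allowance — site Richmond ✗ (not Reno, Omaha, or Tulsa) → not eligible.
Mental Health Benefit — service 699 days ≥ 6 months (≈180 days) ✓; rating 3 ≥ 3 ✓ → eligible.
Spot Bonus Program — service 699 days ≥ 12 months (≈360 days) ✓; site Richmond ✗ (not Cork, Boise, or Albany) → not eligible.
Health Savings Account — service 699 days < 2 years (≈730 days) ✗ → not eligible.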